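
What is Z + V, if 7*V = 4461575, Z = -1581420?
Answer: -6608365/7 ≈ -9.4405e+5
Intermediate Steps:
V = 4461575/7 (V = (⅐)*4461575 = 4461575/7 ≈ 6.3737e+5)
Z + V = -1581420 + 4461575/7 = -6608365/7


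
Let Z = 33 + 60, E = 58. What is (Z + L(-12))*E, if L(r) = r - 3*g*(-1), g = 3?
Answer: 5220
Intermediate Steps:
L(r) = 9 + r (L(r) = r - 3*3*(-1) = r - 9*(-1) = r + 9 = 9 + r)
Z = 93
(Z + L(-12))*E = (93 + (9 - 12))*58 = (93 - 3)*58 = 90*58 = 5220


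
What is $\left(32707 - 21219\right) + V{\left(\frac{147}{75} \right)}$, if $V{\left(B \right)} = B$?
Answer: $\frac{287249}{25} \approx 11490.0$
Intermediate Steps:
$\left(32707 - 21219\right) + V{\left(\frac{147}{75} \right)} = \left(32707 - 21219\right) + \frac{147}{75} = 11488 + 147 \cdot \frac{1}{75} = 11488 + \frac{49}{25} = \frac{287249}{25}$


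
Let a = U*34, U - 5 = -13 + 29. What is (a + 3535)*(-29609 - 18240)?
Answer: -203310401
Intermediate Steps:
U = 21 (U = 5 + (-13 + 29) = 5 + 16 = 21)
a = 714 (a = 21*34 = 714)
(a + 3535)*(-29609 - 18240) = (714 + 3535)*(-29609 - 18240) = 4249*(-47849) = -203310401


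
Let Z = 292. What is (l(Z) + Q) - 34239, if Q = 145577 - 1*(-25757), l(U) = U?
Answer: 137387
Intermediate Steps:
Q = 171334 (Q = 145577 + 25757 = 171334)
(l(Z) + Q) - 34239 = (292 + 171334) - 34239 = 171626 - 34239 = 137387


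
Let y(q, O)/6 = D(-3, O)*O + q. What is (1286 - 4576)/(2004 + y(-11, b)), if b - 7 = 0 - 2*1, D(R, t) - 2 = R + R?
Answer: -1645/909 ≈ -1.8097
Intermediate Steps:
D(R, t) = 2 + 2*R (D(R, t) = 2 + (R + R) = 2 + 2*R)
b = 5 (b = 7 + (0 - 2*1) = 7 + (0 - 2) = 7 - 2 = 5)
y(q, O) = -24*O + 6*q (y(q, O) = 6*((2 + 2*(-3))*O + q) = 6*((2 - 6)*O + q) = 6*(-4*O + q) = 6*(q - 4*O) = -24*O + 6*q)
(1286 - 4576)/(2004 + y(-11, b)) = (1286 - 4576)/(2004 + (-24*5 + 6*(-11))) = -3290/(2004 + (-120 - 66)) = -3290/(2004 - 186) = -3290/1818 = -3290*1/1818 = -1645/909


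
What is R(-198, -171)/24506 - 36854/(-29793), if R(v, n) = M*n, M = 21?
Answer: 796157461/730107258 ≈ 1.0905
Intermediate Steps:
R(v, n) = 21*n
R(-198, -171)/24506 - 36854/(-29793) = (21*(-171))/24506 - 36854/(-29793) = -3591*1/24506 - 36854*(-1/29793) = -3591/24506 + 36854/29793 = 796157461/730107258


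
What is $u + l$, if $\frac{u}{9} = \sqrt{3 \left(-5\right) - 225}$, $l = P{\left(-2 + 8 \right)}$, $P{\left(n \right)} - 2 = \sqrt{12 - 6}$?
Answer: $2 + \sqrt{6} + 36 i \sqrt{15} \approx 4.4495 + 139.43 i$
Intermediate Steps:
$P{\left(n \right)} = 2 + \sqrt{6}$ ($P{\left(n \right)} = 2 + \sqrt{12 - 6} = 2 + \sqrt{6}$)
$l = 2 + \sqrt{6} \approx 4.4495$
$u = 36 i \sqrt{15}$ ($u = 9 \sqrt{3 \left(-5\right) - 225} = 9 \sqrt{-15 - 225} = 9 \sqrt{-240} = 9 \cdot 4 i \sqrt{15} = 36 i \sqrt{15} \approx 139.43 i$)
$u + l = 36 i \sqrt{15} + \left(2 + \sqrt{6}\right) = 2 + \sqrt{6} + 36 i \sqrt{15}$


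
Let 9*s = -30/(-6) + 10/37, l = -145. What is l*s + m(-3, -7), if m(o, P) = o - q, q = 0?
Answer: -9758/111 ≈ -87.910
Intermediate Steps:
m(o, P) = o (m(o, P) = o - 1*0 = o + 0 = o)
s = 65/111 (s = (-30/(-6) + 10/37)/9 = (-30*(-⅙) + 10*(1/37))/9 = (5 + 10/37)/9 = (⅑)*(195/37) = 65/111 ≈ 0.58559)
l*s + m(-3, -7) = -145*65/111 - 3 = -9425/111 - 3 = -9758/111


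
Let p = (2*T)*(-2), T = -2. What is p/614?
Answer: 4/307 ≈ 0.013029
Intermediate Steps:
p = 8 (p = (2*(-2))*(-2) = -4*(-2) = 8)
p/614 = 8/614 = 8*(1/614) = 4/307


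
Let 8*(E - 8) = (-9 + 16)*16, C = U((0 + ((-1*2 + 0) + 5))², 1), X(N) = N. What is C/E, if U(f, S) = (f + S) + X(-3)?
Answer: 7/22 ≈ 0.31818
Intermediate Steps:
U(f, S) = -3 + S + f (U(f, S) = (f + S) - 3 = (S + f) - 3 = -3 + S + f)
C = 7 (C = -3 + 1 + (0 + ((-1*2 + 0) + 5))² = -3 + 1 + (0 + ((-2 + 0) + 5))² = -3 + 1 + (0 + (-2 + 5))² = -3 + 1 + (0 + 3)² = -3 + 1 + 3² = -3 + 1 + 9 = 7)
E = 22 (E = 8 + ((-9 + 16)*16)/8 = 8 + (7*16)/8 = 8 + (⅛)*112 = 8 + 14 = 22)
C/E = 7/22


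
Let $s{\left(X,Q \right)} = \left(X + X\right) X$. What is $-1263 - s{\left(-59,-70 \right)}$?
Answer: $-8225$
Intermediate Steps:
$s{\left(X,Q \right)} = 2 X^{2}$ ($s{\left(X,Q \right)} = 2 X X = 2 X^{2}$)
$-1263 - s{\left(-59,-70 \right)} = -1263 - 2 \left(-59\right)^{2} = -1263 - 2 \cdot 3481 = -1263 - 6962 = -8225$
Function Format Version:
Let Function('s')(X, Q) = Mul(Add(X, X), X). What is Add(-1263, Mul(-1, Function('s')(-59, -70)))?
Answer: -8225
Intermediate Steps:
Function('s')(X, Q) = Mul(2, Pow(X, 2)) (Function('s')(X, Q) = Mul(Mul(2, X), X) = Mul(2, Pow(X, 2)))
Add(-1263, Mul(-1, Function('s')(-59, -70))) = Add(-1263, Mul(-1, Mul(2, Pow(-59, 2)))) = Add(-1263, Mul(-1, Mul(2, 3481))) = Add(-1263, Mul(-1, 6962)) = Add(-1263, -6962) = -8225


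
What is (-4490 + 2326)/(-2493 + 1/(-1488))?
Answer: 3220032/3709585 ≈ 0.86803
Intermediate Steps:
(-4490 + 2326)/(-2493 + 1/(-1488)) = -2164/(-2493 - 1/1488) = -2164/(-3709585/1488) = -2164*(-1488/3709585) = 3220032/3709585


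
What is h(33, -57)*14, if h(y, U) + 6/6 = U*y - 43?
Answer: -26950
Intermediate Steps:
h(y, U) = -44 + U*y (h(y, U) = -1 + (U*y - 43) = -1 + (-43 + U*y) = -44 + U*y)
h(33, -57)*14 = (-44 - 57*33)*14 = (-44 - 1881)*14 = -1925*14 = -26950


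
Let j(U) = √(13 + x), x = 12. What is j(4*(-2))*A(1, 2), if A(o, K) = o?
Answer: 5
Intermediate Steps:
j(U) = 5 (j(U) = √(13 + 12) = √25 = 5)
j(4*(-2))*A(1, 2) = 5*1 = 5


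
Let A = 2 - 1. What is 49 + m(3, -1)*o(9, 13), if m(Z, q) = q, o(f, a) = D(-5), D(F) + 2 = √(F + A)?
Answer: 51 - 2*I ≈ 51.0 - 2.0*I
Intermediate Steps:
A = 1
D(F) = -2 + √(1 + F) (D(F) = -2 + √(F + 1) = -2 + √(1 + F))
o(f, a) = -2 + 2*I (o(f, a) = -2 + √(1 - 5) = -2 + √(-4) = -2 + 2*I)
49 + m(3, -1)*o(9, 13) = 49 - (-2 + 2*I) = 49 + (2 - 2*I) = 51 - 2*I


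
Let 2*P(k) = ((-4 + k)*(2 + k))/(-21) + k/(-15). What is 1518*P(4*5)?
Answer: -96140/7 ≈ -13734.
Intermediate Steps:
P(k) = -k/30 - (-4 + k)*(2 + k)/42 (P(k) = (((-4 + k)*(2 + k))/(-21) + k/(-15))/2 = (((-4 + k)*(2 + k))*(-1/21) + k*(-1/15))/2 = (-(-4 + k)*(2 + k)/21 - k/15)/2 = (-k/15 - (-4 + k)*(2 + k)/21)/2 = -k/30 - (-4 + k)*(2 + k)/42)
1518*P(4*5) = 1518*(4/21 - (4*5)²/42 + (4*5)/70) = 1518*(4/21 - 1/42*20² + (1/70)*20) = 1518*(4/21 - 1/42*400 + 2/7) = 1518*(4/21 - 200/21 + 2/7) = 1518*(-190/21) = -96140/7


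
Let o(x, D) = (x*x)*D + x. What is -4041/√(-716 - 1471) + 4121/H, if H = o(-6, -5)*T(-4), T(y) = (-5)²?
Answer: -4121/4650 + 449*I*√3/9 ≈ -0.88624 + 86.41*I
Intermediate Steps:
T(y) = 25
o(x, D) = x + D*x² (o(x, D) = x²*D + x = D*x² + x = x + D*x²)
H = -4650 (H = -6*(1 - 5*(-6))*25 = -6*(1 + 30)*25 = -6*31*25 = -186*25 = -4650)
-4041/√(-716 - 1471) + 4121/H = -4041/√(-716 - 1471) + 4121/(-4650) = -4041*(-I*√3/81) + 4121*(-1/4650) = -4041*(-I*√3/81) - 4121/4650 = -(-449)*I*√3/9 - 4121/4650 = 449*I*√3/9 - 4121/4650 = -4121/4650 + 449*I*√3/9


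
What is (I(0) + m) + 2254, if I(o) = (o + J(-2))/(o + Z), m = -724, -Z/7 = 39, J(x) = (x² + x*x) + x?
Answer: 139228/91 ≈ 1530.0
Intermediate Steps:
J(x) = x + 2*x² (J(x) = (x² + x²) + x = 2*x² + x = x + 2*x²)
Z = -273 (Z = -7*39 = -273)
I(o) = (6 + o)/(-273 + o) (I(o) = (o - 2*(1 + 2*(-2)))/(o - 273) = (o - 2*(1 - 4))/(-273 + o) = (o - 2*(-3))/(-273 + o) = (o + 6)/(-273 + o) = (6 + o)/(-273 + o))
(I(0) + m) + 2254 = ((6 + 0)/(-273 + 0) - 724) + 2254 = (6/(-273) - 724) + 2254 = (-1/273*6 - 724) + 2254 = (-2/91 - 724) + 2254 = -65886/91 + 2254 = 139228/91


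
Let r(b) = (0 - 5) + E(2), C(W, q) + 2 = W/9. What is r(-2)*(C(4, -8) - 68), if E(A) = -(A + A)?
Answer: 626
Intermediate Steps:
E(A) = -2*A
C(W, q) = -2 + W/9
r(b) = -9 (r(b) = (0 - 5) - 2*2 = -5 - 4 = -9)
r(-2)*(C(4, -8) - 68) = -9*((-2 + (⅑)*4) - 68) = -9*((-2 + 4/9) - 68) = -9*(-14/9 - 68) = -9*(-626/9) = 626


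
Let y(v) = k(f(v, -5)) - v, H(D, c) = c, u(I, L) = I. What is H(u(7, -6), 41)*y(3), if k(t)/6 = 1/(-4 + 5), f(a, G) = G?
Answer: 123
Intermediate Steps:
k(t) = 6 (k(t) = 6/(-4 + 5) = 6/1 = 6*1 = 6)
y(v) = 6 - v
H(u(7, -6), 41)*y(3) = 41*(6 - 1*3) = 41*(6 - 3) = 41*3 = 123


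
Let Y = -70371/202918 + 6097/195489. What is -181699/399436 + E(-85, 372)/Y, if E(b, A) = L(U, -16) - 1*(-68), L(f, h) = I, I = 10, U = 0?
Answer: -176882671253330849/714395016332804 ≈ -247.60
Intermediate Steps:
L(f, h) = 10
Y = -1788509339/5666890986 (Y = -70371*1/202918 + 6097*(1/195489) = -70371/202918 + 871/27927 = -1788509339/5666890986 ≈ -0.31561)
E(b, A) = 78 (E(b, A) = 10 - 1*(-68) = 10 + 68 = 78)
-181699/399436 + E(-85, 372)/Y = -181699/399436 + 78/(-1788509339/5666890986) = -181699*1/399436 + 78*(-5666890986/1788509339) = -181699/399436 - 442017496908/1788509339 = -176882671253330849/714395016332804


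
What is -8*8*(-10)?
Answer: 640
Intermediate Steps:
-8*8*(-10) = -64*(-10) = 640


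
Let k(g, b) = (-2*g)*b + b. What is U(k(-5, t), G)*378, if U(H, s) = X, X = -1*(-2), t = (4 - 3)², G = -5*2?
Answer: 756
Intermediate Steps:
G = -10
t = 1 (t = 1² = 1)
k(g, b) = b - 2*b*g (k(g, b) = -2*b*g + b = b - 2*b*g)
X = 2
U(H, s) = 2
U(k(-5, t), G)*378 = 2*378 = 756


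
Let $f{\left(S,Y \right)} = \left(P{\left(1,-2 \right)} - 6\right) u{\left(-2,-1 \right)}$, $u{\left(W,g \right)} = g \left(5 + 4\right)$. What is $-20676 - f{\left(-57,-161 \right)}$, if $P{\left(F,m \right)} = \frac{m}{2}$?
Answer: $-20739$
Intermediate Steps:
$P{\left(F,m \right)} = \frac{m}{2}$ ($P{\left(F,m \right)} = m \frac{1}{2} = \frac{m}{2}$)
$u{\left(W,g \right)} = 9 g$ ($u{\left(W,g \right)} = g 9 = 9 g$)
$f{\left(S,Y \right)} = 63$ ($f{\left(S,Y \right)} = \left(\frac{1}{2} \left(-2\right) - 6\right) 9 \left(-1\right) = \left(-1 - 6\right) \left(-9\right) = \left(-7\right) \left(-9\right) = 63$)
$-20676 - f{\left(-57,-161 \right)} = -20676 - 63 = -20739$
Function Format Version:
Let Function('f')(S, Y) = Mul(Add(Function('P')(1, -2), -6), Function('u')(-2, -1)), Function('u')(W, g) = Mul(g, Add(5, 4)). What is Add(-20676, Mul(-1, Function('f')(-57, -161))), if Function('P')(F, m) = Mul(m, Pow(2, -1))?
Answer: -20739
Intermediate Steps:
Function('P')(F, m) = Mul(Rational(1, 2), m) (Function('P')(F, m) = Mul(m, Rational(1, 2)) = Mul(Rational(1, 2), m))
Function('u')(W, g) = Mul(9, g) (Function('u')(W, g) = Mul(g, 9) = Mul(9, g))
Function('f')(S, Y) = 63 (Function('f')(S, Y) = Mul(Add(Mul(Rational(1, 2), -2), -6), Mul(9, -1)) = Mul(Add(-1, -6), -9) = Mul(-7, -9) = 63)
Add(-20676, Mul(-1, Function('f')(-57, -161))) = Add(-20676, Mul(-1, 63)) = Add(-20676, -63) = -20739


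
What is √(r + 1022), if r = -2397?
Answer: 5*I*√55 ≈ 37.081*I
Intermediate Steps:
√(r + 1022) = √(-2397 + 1022) = √(-1375) = 5*I*√55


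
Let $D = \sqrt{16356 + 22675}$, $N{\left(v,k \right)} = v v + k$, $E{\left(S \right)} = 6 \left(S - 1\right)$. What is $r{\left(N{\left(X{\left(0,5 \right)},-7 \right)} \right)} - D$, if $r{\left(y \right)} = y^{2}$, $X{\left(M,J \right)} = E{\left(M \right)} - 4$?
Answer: $8649 - \sqrt{39031} \approx 8451.4$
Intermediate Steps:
$E{\left(S \right)} = -6 + 6 S$ ($E{\left(S \right)} = 6 \left(-1 + S\right) = -6 + 6 S$)
$X{\left(M,J \right)} = -10 + 6 M$ ($X{\left(M,J \right)} = \left(-6 + 6 M\right) - 4 = -10 + 6 M$)
$N{\left(v,k \right)} = k + v^{2}$ ($N{\left(v,k \right)} = v^{2} + k = k + v^{2}$)
$D = \sqrt{39031} \approx 197.56$
$r{\left(N{\left(X{\left(0,5 \right)},-7 \right)} \right)} - D = \left(-7 + \left(-10 + 6 \cdot 0\right)^{2}\right)^{2} - \sqrt{39031} = \left(-7 + \left(-10 + 0\right)^{2}\right)^{2} - \sqrt{39031} = \left(-7 + \left(-10\right)^{2}\right)^{2} - \sqrt{39031} = \left(-7 + 100\right)^{2} - \sqrt{39031} = 93^{2} - \sqrt{39031} = 8649 - \sqrt{39031}$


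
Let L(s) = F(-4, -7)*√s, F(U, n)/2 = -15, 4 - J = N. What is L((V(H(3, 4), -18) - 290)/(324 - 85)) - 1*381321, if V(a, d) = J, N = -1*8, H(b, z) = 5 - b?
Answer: -381321 - 30*I*√66442/239 ≈ -3.8132e+5 - 32.355*I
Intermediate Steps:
N = -8
J = 12 (J = 4 - 1*(-8) = 4 + 8 = 12)
V(a, d) = 12
F(U, n) = -30 (F(U, n) = 2*(-15) = -30)
L(s) = -30*√s
L((V(H(3, 4), -18) - 290)/(324 - 85)) - 1*381321 = -30*√(12 - 290)/√(324 - 85) - 1*381321 = -30*I*√66442/239 - 381321 = -381321 - 30*I*√66442/239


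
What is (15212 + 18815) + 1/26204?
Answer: 891643509/26204 ≈ 34027.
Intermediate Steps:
(15212 + 18815) + 1/26204 = 34027 + 1/26204 = 891643509/26204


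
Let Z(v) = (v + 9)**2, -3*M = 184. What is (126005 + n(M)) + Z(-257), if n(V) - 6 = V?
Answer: 562361/3 ≈ 1.8745e+5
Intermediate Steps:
M = -184/3 (M = -1/3*184 = -184/3 ≈ -61.333)
n(V) = 6 + V
Z(v) = (9 + v)**2
(126005 + n(M)) + Z(-257) = (126005 + (6 - 184/3)) + (9 - 257)**2 = (126005 - 166/3) + (-248)**2 = 377849/3 + 61504 = 562361/3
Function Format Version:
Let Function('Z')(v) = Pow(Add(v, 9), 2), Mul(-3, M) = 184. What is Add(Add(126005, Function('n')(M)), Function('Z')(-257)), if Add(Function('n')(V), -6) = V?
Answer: Rational(562361, 3) ≈ 1.8745e+5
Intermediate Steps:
M = Rational(-184, 3) (M = Mul(Rational(-1, 3), 184) = Rational(-184, 3) ≈ -61.333)
Function('n')(V) = Add(6, V)
Function('Z')(v) = Pow(Add(9, v), 2)
Add(Add(126005, Function('n')(M)), Function('Z')(-257)) = Add(Add(126005, Add(6, Rational(-184, 3))), Pow(Add(9, -257), 2)) = Add(Add(126005, Rational(-166, 3)), Pow(-248, 2)) = Add(Rational(377849, 3), 61504) = Rational(562361, 3)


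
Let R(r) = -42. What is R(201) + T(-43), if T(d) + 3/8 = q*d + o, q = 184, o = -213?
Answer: -65339/8 ≈ -8167.4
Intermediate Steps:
T(d) = -1707/8 + 184*d (T(d) = -3/8 + (184*d - 213) = -3/8 + (-213 + 184*d) = -1707/8 + 184*d)
R(201) + T(-43) = -42 + (-1707/8 + 184*(-43)) = -42 + (-1707/8 - 7912) = -42 - 65003/8 = -65339/8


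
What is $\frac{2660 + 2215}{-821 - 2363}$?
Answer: $- \frac{4875}{3184} \approx -1.5311$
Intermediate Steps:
$\frac{2660 + 2215}{-821 - 2363} = \frac{4875}{-3184} = 4875 \left(- \frac{1}{3184}\right) = - \frac{4875}{3184}$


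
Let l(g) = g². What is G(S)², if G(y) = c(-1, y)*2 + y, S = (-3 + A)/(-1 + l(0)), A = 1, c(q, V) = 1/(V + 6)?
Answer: 81/16 ≈ 5.0625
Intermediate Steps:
c(q, V) = 1/(6 + V)
S = 2 (S = (-3 + 1)/(-1 + 0²) = -2/(-1 + 0) = -2/(-1) = -2*(-1) = 2)
G(y) = y + 2/(6 + y) (G(y) = 2/(6 + y) + y = y + 2/(6 + y))
G(S)² = ((2 + 2*(6 + 2))/(6 + 2))² = ((2 + 2*8)/8)² = ((2 + 16)/8)² = ((⅛)*18)² = (9/4)² = 81/16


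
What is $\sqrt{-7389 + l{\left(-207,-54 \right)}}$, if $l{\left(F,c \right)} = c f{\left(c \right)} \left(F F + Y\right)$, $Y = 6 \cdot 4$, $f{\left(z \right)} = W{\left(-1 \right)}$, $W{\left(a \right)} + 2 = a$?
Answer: $3 \sqrt{770893} \approx 2634.0$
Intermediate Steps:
$W{\left(a \right)} = -2 + a$
$f{\left(z \right)} = -3$ ($f{\left(z \right)} = -2 - 1 = -3$)
$Y = 24$
$l{\left(F,c \right)} = - 3 c \left(24 + F^{2}\right)$ ($l{\left(F,c \right)} = c \left(-3\right) \left(F F + 24\right) = - 3 c \left(F^{2} + 24\right) = - 3 c \left(24 + F^{2}\right)$)
$\sqrt{-7389 + l{\left(-207,-54 \right)}} = \sqrt{-7389 - - 162 \left(24 + \left(-207\right)^{2}\right)} = \sqrt{-7389 - - 162 \left(24 + 42849\right)} = \sqrt{-7389 - \left(-162\right) 42873} = \sqrt{-7389 + 6945426} = \sqrt{6938037} = 3 \sqrt{770893}$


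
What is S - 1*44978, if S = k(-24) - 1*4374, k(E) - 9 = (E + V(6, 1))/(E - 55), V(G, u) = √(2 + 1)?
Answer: -3898073/79 - √3/79 ≈ -49343.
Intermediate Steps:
V(G, u) = √3
k(E) = 9 + (E + √3)/(-55 + E) (k(E) = 9 + (E + √3)/(E - 55) = 9 + (E + √3)/(-55 + E))
S = -344811/79 - √3/79 (S = (-495 + √3 + 10*(-24))/(-55 - 24) - 1*4374 = (-495 + √3 - 240)/(-79) - 4374 = -(-735 + √3)/79 - 4374 = (735/79 - √3/79) - 4374 = -344811/79 - √3/79 ≈ -4364.7)
S - 1*44978 = (-344811/79 - √3/79) - 1*44978 = (-344811/79 - √3/79) - 44978 = -3898073/79 - √3/79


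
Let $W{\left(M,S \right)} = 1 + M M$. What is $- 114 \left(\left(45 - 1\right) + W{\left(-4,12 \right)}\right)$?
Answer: $-6954$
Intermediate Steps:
$W{\left(M,S \right)} = 1 + M^{2}$
$- 114 \left(\left(45 - 1\right) + W{\left(-4,12 \right)}\right) = - 114 \left(\left(45 - 1\right) + \left(1 + \left(-4\right)^{2}\right)\right) = - 114 \left(44 + \left(1 + 16\right)\right) = - 114 \left(44 + 17\right) = \left(-114\right) 61 = -6954$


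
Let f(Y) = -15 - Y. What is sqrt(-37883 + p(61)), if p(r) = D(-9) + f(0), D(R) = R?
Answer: I*sqrt(37907) ≈ 194.7*I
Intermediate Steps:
p(r) = -24 (p(r) = -9 + (-15 - 1*0) = -9 + (-15 + 0) = -9 - 15 = -24)
sqrt(-37883 + p(61)) = sqrt(-37883 - 24) = sqrt(-37907) = I*sqrt(37907)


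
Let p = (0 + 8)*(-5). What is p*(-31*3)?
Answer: 3720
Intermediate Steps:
p = -40 (p = 8*(-5) = -40)
p*(-31*3) = -(-1240)*3 = -40*(-93) = 3720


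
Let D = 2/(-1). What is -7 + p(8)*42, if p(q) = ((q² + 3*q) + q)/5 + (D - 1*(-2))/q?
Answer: 3997/5 ≈ 799.40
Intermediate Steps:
D = -2 (D = 2*(-1) = -2)
p(q) = q²/5 + 4*q/5 (p(q) = ((q² + 3*q) + q)/5 + (-2 - 1*(-2))/q = (q² + 4*q)*(⅕) + (-2 + 2)/q = (q²/5 + 4*q/5) + 0/q = (q²/5 + 4*q/5) + 0 = q²/5 + 4*q/5)
-7 + p(8)*42 = -7 + ((⅕)*8*(4 + 8))*42 = -7 + ((⅕)*8*12)*42 = -7 + (96/5)*42 = -7 + 4032/5 = 3997/5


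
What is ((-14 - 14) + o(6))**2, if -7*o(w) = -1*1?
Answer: 38025/49 ≈ 776.02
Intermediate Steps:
o(w) = 1/7 (o(w) = -(-1)/7 = -1/7*(-1) = 1/7)
((-14 - 14) + o(6))**2 = ((-14 - 14) + 1/7)**2 = (-28 + 1/7)**2 = (-195/7)**2 = 38025/49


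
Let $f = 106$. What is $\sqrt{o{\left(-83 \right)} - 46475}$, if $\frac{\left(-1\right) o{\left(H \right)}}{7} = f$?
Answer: $i \sqrt{47217} \approx 217.29 i$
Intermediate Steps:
$o{\left(H \right)} = -742$ ($o{\left(H \right)} = \left(-7\right) 106 = -742$)
$\sqrt{o{\left(-83 \right)} - 46475} = \sqrt{-742 - 46475} = \sqrt{-47217} = i \sqrt{47217}$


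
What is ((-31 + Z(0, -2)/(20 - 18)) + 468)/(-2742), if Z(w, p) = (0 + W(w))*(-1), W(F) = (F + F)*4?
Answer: -437/2742 ≈ -0.15937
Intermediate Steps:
W(F) = 8*F (W(F) = (2*F)*4 = 8*F)
Z(w, p) = -8*w (Z(w, p) = (0 + 8*w)*(-1) = (8*w)*(-1) = -8*w)
((-31 + Z(0, -2)/(20 - 18)) + 468)/(-2742) = ((-31 + (-8*0)/(20 - 18)) + 468)/(-2742) = ((-31 + 0/2) + 468)*(-1/2742) = ((-31 + (½)*0) + 468)*(-1/2742) = ((-31 + 0) + 468)*(-1/2742) = (-31 + 468)*(-1/2742) = 437*(-1/2742) = -437/2742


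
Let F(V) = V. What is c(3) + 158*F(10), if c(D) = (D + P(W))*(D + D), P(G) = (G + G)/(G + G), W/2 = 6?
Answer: 1604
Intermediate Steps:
W = 12 (W = 2*6 = 12)
P(G) = 1 (P(G) = (2*G)/((2*G)) = (2*G)*(1/(2*G)) = 1)
c(D) = 2*D*(1 + D) (c(D) = (D + 1)*(D + D) = (1 + D)*(2*D) = 2*D*(1 + D))
c(3) + 158*F(10) = 2*3*(1 + 3) + 158*10 = 2*3*4 + 1580 = 24 + 1580 = 1604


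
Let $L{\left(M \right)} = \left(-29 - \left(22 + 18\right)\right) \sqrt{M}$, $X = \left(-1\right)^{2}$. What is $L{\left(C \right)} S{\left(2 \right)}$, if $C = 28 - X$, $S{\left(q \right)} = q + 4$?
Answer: $- 1242 \sqrt{3} \approx -2151.2$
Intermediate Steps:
$S{\left(q \right)} = 4 + q$
$X = 1$
$C = 27$ ($C = 28 - 1 = 27$)
$L{\left(M \right)} = - 69 \sqrt{M}$ ($L{\left(M \right)} = \left(-29 - 40\right) \sqrt{M} = - 69 \sqrt{M}$)
$L{\left(C \right)} S{\left(2 \right)} = - 69 \sqrt{27} \left(4 + 2\right) = - 69 \cdot 3 \sqrt{3} \cdot 6 = - 207 \sqrt{3} \cdot 6 = - 1242 \sqrt{3}$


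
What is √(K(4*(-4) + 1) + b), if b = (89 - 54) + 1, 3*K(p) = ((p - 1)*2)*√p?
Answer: 2*√(81 - 24*I*√15)/3 ≈ 6.7378 - 3.0657*I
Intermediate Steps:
K(p) = √p*(-2 + 2*p)/3 (K(p) = (((p - 1)*2)*√p)/3 = (((-1 + p)*2)*√p)/3 = ((-2 + 2*p)*√p)/3 = (√p*(-2 + 2*p))/3 = √p*(-2 + 2*p)/3)
b = 36 (b = 35 + 1 = 36)
√(K(4*(-4) + 1) + b) = √(2*√(4*(-4) + 1)*(-1 + (4*(-4) + 1))/3 + 36) = √(2*√(-16 + 1)*(-1 + (-16 + 1))/3 + 36) = √(2*√(-15)*(-1 - 15)/3 + 36) = √((⅔)*(I*√15)*(-16) + 36) = √(-32*I*√15/3 + 36) = √(36 - 32*I*√15/3)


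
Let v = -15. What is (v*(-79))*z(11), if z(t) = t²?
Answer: 143385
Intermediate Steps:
(v*(-79))*z(11) = -15*(-79)*11² = 1185*121 = 143385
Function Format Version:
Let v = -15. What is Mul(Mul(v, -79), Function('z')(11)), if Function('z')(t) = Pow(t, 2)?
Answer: 143385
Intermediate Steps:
Mul(Mul(v, -79), Function('z')(11)) = Mul(Mul(-15, -79), Pow(11, 2)) = Mul(1185, 121) = 143385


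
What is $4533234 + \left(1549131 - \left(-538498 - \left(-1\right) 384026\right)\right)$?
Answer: $6236837$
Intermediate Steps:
$4533234 + \left(1549131 - \left(-538498 - \left(-1\right) 384026\right)\right) = 4533234 + \left(1549131 - \left(-538498 - -384026\right)\right) = 4533234 + \left(1549131 - \left(-538498 + 384026\right)\right) = 4533234 + \left(1549131 - -154472\right) = 4533234 + \left(1549131 + 154472\right) = 4533234 + 1703603 = 6236837$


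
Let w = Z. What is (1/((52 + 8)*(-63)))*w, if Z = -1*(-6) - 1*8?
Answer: 1/1890 ≈ 0.00052910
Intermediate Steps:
Z = -2 (Z = 6 - 8 = -2)
w = -2
(1/((52 + 8)*(-63)))*w = (1/((52 + 8)*(-63)))*(-2) = (-1/63/60)*(-2) = ((1/60)*(-1/63))*(-2) = -1/3780*(-2) = 1/1890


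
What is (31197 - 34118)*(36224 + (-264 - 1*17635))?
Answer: -53527325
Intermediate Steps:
(31197 - 34118)*(36224 + (-264 - 1*17635)) = -2921*(36224 + (-264 - 17635)) = -2921*(36224 - 17899) = -2921*18325 = -53527325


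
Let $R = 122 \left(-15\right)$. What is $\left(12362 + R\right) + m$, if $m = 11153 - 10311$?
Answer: $11374$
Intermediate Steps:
$R = -1830$
$m = 842$
$\left(12362 + R\right) + m = \left(12362 - 1830\right) + 842 = 10532 + 842 = 11374$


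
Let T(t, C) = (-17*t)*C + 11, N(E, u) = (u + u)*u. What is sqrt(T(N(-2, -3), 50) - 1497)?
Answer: I*sqrt(16786) ≈ 129.56*I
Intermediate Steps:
N(E, u) = 2*u**2 (N(E, u) = (2*u)*u = 2*u**2)
T(t, C) = 11 - 17*C*t (T(t, C) = -17*C*t + 11 = 11 - 17*C*t)
sqrt(T(N(-2, -3), 50) - 1497) = sqrt((11 - 17*50*2*(-3)**2) - 1497) = sqrt((11 - 17*50*2*9) - 1497) = sqrt((11 - 17*50*18) - 1497) = sqrt((11 - 15300) - 1497) = sqrt(-15289 - 1497) = sqrt(-16786) = I*sqrt(16786)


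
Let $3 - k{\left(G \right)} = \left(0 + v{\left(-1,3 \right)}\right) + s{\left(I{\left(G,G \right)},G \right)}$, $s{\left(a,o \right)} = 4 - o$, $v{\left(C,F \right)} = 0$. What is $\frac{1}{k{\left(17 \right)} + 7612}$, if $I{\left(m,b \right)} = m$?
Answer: $\frac{1}{7628} \approx 0.0001311$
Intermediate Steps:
$k{\left(G \right)} = -1 + G$ ($k{\left(G \right)} = 3 - \left(\left(0 + 0\right) - \left(-4 + G\right)\right) = 3 - \left(0 - \left(-4 + G\right)\right) = 3 - \left(4 - G\right) = 3 + \left(-4 + G\right) = -1 + G$)
$\frac{1}{k{\left(17 \right)} + 7612} = \frac{1}{\left(-1 + 17\right) + 7612} = \frac{1}{16 + 7612} = \frac{1}{7628}$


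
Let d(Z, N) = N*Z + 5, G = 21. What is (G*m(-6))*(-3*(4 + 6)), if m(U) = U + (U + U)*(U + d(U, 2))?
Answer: -94500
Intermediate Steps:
d(Z, N) = 5 + N*Z
m(U) = U + 2*U*(5 + 3*U) (m(U) = U + (U + U)*(U + (5 + 2*U)) = U + (2*U)*(5 + 3*U) = U + 2*U*(5 + 3*U))
(G*m(-6))*(-3*(4 + 6)) = (21*(-6*(11 + 6*(-6))))*(-3*(4 + 6)) = (21*(-6*(11 - 36)))*(-3*10) = (21*(-6*(-25)))*(-30) = (21*150)*(-30) = 3150*(-30) = -94500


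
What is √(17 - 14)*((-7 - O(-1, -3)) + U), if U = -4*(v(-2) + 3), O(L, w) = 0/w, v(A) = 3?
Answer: -31*√3 ≈ -53.694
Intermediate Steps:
O(L, w) = 0
U = -24 (U = -4*(3 + 3) = -4*6 = -24)
√(17 - 14)*((-7 - O(-1, -3)) + U) = √(17 - 14)*((-7 - 1*0) - 24) = √3*((-7 + 0) - 24) = √3*(-7 - 24) = √3*(-31) = -31*√3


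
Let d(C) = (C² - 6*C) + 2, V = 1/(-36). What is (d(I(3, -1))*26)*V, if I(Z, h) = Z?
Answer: 91/18 ≈ 5.0556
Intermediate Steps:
V = -1/36 ≈ -0.027778
d(C) = 2 + C² - 6*C
(d(I(3, -1))*26)*V = ((2 + 3² - 6*3)*26)*(-1/36) = ((2 + 9 - 18)*26)*(-1/36) = -7*26*(-1/36) = -182*(-1/36) = 91/18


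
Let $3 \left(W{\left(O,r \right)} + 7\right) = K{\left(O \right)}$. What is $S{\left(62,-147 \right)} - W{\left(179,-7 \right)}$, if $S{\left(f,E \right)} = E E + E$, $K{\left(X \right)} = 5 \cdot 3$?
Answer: $21464$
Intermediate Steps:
$K{\left(X \right)} = 15$
$W{\left(O,r \right)} = -2$ ($W{\left(O,r \right)} = -7 + \frac{1}{3} \cdot 15 = -7 + 5 = -2$)
$S{\left(f,E \right)} = E + E^{2}$ ($S{\left(f,E \right)} = E^{2} + E = E + E^{2}$)
$S{\left(62,-147 \right)} - W{\left(179,-7 \right)} = - 147 \left(1 - 147\right) - -2 = \left(-147\right) \left(-146\right) + 2 = 21462 + 2 = 21464$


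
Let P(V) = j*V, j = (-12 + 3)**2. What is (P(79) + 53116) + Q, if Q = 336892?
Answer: 396407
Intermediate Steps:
j = 81 (j = (-9)**2 = 81)
P(V) = 81*V
(P(79) + 53116) + Q = (81*79 + 53116) + 336892 = (6399 + 53116) + 336892 = 59515 + 336892 = 396407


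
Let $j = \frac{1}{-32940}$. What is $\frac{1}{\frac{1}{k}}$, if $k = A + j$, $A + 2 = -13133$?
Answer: $- \frac{432666901}{32940} \approx -13135.0$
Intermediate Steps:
$A = -13135$ ($A = -2 - 13133 = -13135$)
$j = - \frac{1}{32940} \approx -3.0358 \cdot 10^{-5}$
$k = - \frac{432666901}{32940}$ ($k = -13135 - \frac{1}{32940} = - \frac{432666901}{32940} \approx -13135.0$)
$\frac{1}{\frac{1}{k}} = \frac{1}{\frac{1}{- \frac{432666901}{32940}}} = \frac{1}{- \frac{32940}{432666901}} = - \frac{432666901}{32940}$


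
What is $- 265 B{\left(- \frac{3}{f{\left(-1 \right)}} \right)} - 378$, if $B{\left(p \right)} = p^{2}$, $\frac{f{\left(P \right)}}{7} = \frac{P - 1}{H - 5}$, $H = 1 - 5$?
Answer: $- \frac{267273}{196} \approx -1363.6$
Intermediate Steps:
$H = -4$ ($H = 1 - 5 = -4$)
$f{\left(P \right)} = \frac{7}{9} - \frac{7 P}{9}$ ($f{\left(P \right)} = 7 \frac{P - 1}{-4 - 5} = 7 \frac{-1 + P}{-9} = 7 \left(-1 + P\right) \left(- \frac{1}{9}\right) = 7 \left(\frac{1}{9} - \frac{P}{9}\right) = \frac{7}{9} - \frac{7 P}{9}$)
$- 265 B{\left(- \frac{3}{f{\left(-1 \right)}} \right)} - 378 = - 265 \left(- \frac{3}{\frac{7}{9} - - \frac{7}{9}}\right)^{2} - 378 = - 265 \left(- \frac{3}{\frac{7}{9} + \frac{7}{9}}\right)^{2} - 378 = - 265 \left(- \frac{3}{\frac{14}{9}}\right)^{2} - 378 = - 265 \left(\left(-3\right) \frac{9}{14}\right)^{2} - 378 = - 265 \left(- \frac{27}{14}\right)^{2} - 378 = \left(-265\right) \frac{729}{196} - 378 = - \frac{193185}{196} - 378 = - \frac{267273}{196}$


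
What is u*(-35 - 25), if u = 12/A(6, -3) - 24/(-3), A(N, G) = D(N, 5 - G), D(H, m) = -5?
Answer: -336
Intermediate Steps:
A(N, G) = -5
u = 28/5 (u = 12/(-5) - 24/(-3) = 12*(-1/5) - 24*(-1/3) = -12/5 + 8 = 28/5 ≈ 5.6000)
u*(-35 - 25) = 28*(-35 - 25)/5 = (28/5)*(-60) = -336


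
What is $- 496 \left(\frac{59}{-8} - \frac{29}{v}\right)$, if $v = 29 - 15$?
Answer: $\frac{32798}{7} \approx 4685.4$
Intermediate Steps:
$v = 14$ ($v = 29 - 15 = 14$)
$- 496 \left(\frac{59}{-8} - \frac{29}{v}\right) = - 496 \left(\frac{59}{-8} - \frac{29}{14}\right) = - 496 \left(59 \left(- \frac{1}{8}\right) - \frac{29}{14}\right) = - 496 \left(- \frac{59}{8} - \frac{29}{14}\right) = \left(-496\right) \left(- \frac{529}{56}\right) = \frac{32798}{7}$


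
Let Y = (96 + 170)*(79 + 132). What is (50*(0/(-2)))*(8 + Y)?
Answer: 0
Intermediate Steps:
Y = 56126 (Y = 266*211 = 56126)
(50*(0/(-2)))*(8 + Y) = (50*(0/(-2)))*(8 + 56126) = (50*(0*(-½)))*56134 = (50*0)*56134 = 0*56134 = 0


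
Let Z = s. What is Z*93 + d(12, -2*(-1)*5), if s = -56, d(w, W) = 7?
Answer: -5201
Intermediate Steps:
Z = -56
Z*93 + d(12, -2*(-1)*5) = -56*93 + 7 = -5208 + 7 = -5201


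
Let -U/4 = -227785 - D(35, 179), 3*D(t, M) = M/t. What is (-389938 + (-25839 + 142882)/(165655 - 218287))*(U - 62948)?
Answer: -65279503282964303/197370 ≈ -3.3075e+11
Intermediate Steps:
D(t, M) = M/(3*t) (D(t, M) = (M/t)/3 = M/(3*t))
U = 95670416/105 (U = -4*(-227785 - 179/(3*35)) = -4*(-227785 - 1*179/105) = -4*(-227785 - 179/105) = -4*(-23917604/105) = 95670416/105 ≈ 9.1115e+5)
(-389938 + (-25839 + 142882)/(165655 - 218287))*(U - 62948) = (-389938 + (-25839 + 142882)/(165655 - 218287))*(95670416/105 - 62948) = (-389938 + 117043/(-52632))*(89060876/105) = (-389938 + 117043*(-1/52632))*(89060876/105) = (-389938 - 117043/52632)*(89060876/105) = -20523333859/52632*89060876/105 = -65279503282964303/197370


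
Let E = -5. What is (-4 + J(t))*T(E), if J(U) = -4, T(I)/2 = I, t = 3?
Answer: 80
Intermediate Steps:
T(I) = 2*I
(-4 + J(t))*T(E) = (-4 - 4)*(2*(-5)) = -8*(-10) = 80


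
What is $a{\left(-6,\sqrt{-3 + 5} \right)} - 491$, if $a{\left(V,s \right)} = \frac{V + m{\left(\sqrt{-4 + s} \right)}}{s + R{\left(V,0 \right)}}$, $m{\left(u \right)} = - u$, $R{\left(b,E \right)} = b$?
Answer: $-491 + \frac{6 + i \sqrt{4 - \sqrt{2}}}{6 - \sqrt{2}} \approx -489.69 + 0.35066 i$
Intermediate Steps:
$a{\left(V,s \right)} = \frac{V - \sqrt{-4 + s}}{V + s}$ ($a{\left(V,s \right)} = \frac{V - \sqrt{-4 + s}}{s + V} = \frac{V - \sqrt{-4 + s}}{V + s}$)
$a{\left(-6,\sqrt{-3 + 5} \right)} - 491 = \frac{-6 - \sqrt{-4 + \sqrt{-3 + 5}}}{-6 + \sqrt{-3 + 5}} - 491 = \frac{-6 - \sqrt{-4 + \sqrt{2}}}{-6 + \sqrt{2}} - 491 = -491 + \frac{-6 - \sqrt{-4 + \sqrt{2}}}{-6 + \sqrt{2}}$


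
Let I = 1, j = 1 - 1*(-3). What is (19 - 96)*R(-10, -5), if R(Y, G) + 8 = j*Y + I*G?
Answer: 4081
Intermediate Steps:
j = 4 (j = 1 + 3 = 4)
R(Y, G) = -8 + G + 4*Y (R(Y, G) = -8 + (4*Y + 1*G) = -8 + (4*Y + G) = -8 + (G + 4*Y) = -8 + G + 4*Y)
(19 - 96)*R(-10, -5) = (19 - 96)*(-8 - 5 + 4*(-10)) = -77*(-8 - 5 - 40) = -77*(-53) = 4081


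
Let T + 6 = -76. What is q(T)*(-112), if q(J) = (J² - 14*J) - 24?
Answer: -878976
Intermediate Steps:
T = -82 (T = -6 - 76 = -82)
q(J) = -24 + J² - 14*J
q(T)*(-112) = (-24 + (-82)² - 14*(-82))*(-112) = (-24 + 6724 + 1148)*(-112) = 7848*(-112) = -878976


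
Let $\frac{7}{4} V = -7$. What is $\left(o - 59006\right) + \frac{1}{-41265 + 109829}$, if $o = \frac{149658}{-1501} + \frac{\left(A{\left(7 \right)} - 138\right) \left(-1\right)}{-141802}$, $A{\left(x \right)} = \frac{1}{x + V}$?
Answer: $- \frac{1293837893859632951}{21890236506492} \approx -59106.0$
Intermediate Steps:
$V = -4$ ($V = \frac{4}{7} \left(-7\right) = -4$)
$A{\left(x \right)} = \frac{1}{-4 + x}$ ($A{\left(x \right)} = \frac{1}{x - 4} = \frac{1}{-4 + x}$)
$o = - \frac{63666031061}{638534406}$ ($o = \frac{149658}{-1501} + \frac{\left(\frac{1}{-4 + 7} - 138\right) \left(-1\right)}{-141802} = 149658 \left(- \frac{1}{1501}\right) + \left(\frac{1}{3} - 138\right) \left(-1\right) \left(- \frac{1}{141802}\right) = - \frac{149658}{1501} + \left(\frac{1}{3} - 138\right) \left(-1\right) \left(- \frac{1}{141802}\right) = - \frac{149658}{1501} + \left(- \frac{413}{3}\right) \left(-1\right) \left(- \frac{1}{141802}\right) = - \frac{149658}{1501} + \frac{413}{3} \left(- \frac{1}{141802}\right) = - \frac{149658}{1501} - \frac{413}{425406} = - \frac{63666031061}{638534406} \approx -99.707$)
$\left(o - 59006\right) + \frac{1}{-41265 + 109829} = \left(- \frac{63666031061}{638534406} - 59006\right) + \frac{1}{-41265 + 109829} = - \frac{37741027191497}{638534406} + \frac{1}{68564} = - \frac{1293837893859632951}{21890236506492}$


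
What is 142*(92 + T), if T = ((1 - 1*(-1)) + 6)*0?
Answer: 13064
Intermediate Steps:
T = 0 (T = ((1 + 1) + 6)*0 = (2 + 6)*0 = 8*0 = 0)
142*(92 + T) = 142*(92 + 0) = 142*92 = 13064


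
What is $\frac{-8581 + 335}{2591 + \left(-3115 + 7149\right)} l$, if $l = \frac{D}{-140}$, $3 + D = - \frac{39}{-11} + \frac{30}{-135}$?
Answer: $\frac{9424}{3279375} \approx 0.0028737$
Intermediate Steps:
$D = \frac{32}{99}$ ($D = -3 + \left(- \frac{39}{-11} + \frac{30}{-135}\right) = -3 + \left(\left(-39\right) \left(- \frac{1}{11}\right) + 30 \left(- \frac{1}{135}\right)\right) = -3 + \left(\frac{39}{11} - \frac{2}{9}\right) = -3 + \frac{329}{99} = \frac{32}{99} \approx 0.32323$)
$l = - \frac{8}{3465}$ ($l = \frac{32}{99 \left(-140\right)} = \frac{32}{99} \left(- \frac{1}{140}\right) = - \frac{8}{3465} \approx -0.0023088$)
$\frac{-8581 + 335}{2591 + \left(-3115 + 7149\right)} l = \frac{-8581 + 335}{2591 + \left(-3115 + 7149\right)} \left(- \frac{8}{3465}\right) = - \frac{8246}{2591 + 4034} \left(- \frac{8}{3465}\right) = - \frac{8246}{6625} \left(- \frac{8}{3465}\right) = \left(-8246\right) \frac{1}{6625} \left(- \frac{8}{3465}\right) = \left(- \frac{8246}{6625}\right) \left(- \frac{8}{3465}\right) = \frac{9424}{3279375}$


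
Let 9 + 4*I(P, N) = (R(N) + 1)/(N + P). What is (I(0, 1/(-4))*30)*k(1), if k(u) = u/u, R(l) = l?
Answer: -90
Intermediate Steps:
k(u) = 1
I(P, N) = -9/4 + (1 + N)/(4*(N + P)) (I(P, N) = -9/4 + ((N + 1)/(N + P))/4 = -9/4 + ((1 + N)/(N + P))/4 = -9/4 + (1 + N)/(4*(N + P)))
(I(0, 1/(-4))*30)*k(1) = (((1 - 9*0 - 8/(-4))/(4*(1/(-4) + 0)))*30)*1 = (((1 + 0 - 8*(-1/4))/(4*(-1/4 + 0)))*30)*1 = (((1 + 0 + 2)/(4*(-1/4)))*30)*1 = (((1/4)*(-4)*3)*30)*1 = -3*30*1 = -90*1 = -90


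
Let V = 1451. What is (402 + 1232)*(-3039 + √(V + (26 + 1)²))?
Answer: -4965726 + 3268*√545 ≈ -4.8894e+6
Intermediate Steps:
(402 + 1232)*(-3039 + √(V + (26 + 1)²)) = (402 + 1232)*(-3039 + √(1451 + (26 + 1)²)) = 1634*(-3039 + √(1451 + 27²)) = 1634*(-3039 + √(1451 + 729)) = 1634*(-3039 + √2180) = 1634*(-3039 + 2*√545) = -4965726 + 3268*√545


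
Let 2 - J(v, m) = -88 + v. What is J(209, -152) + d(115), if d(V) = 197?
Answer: 78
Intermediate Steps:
J(v, m) = 90 - v (J(v, m) = 2 - (-88 + v) = 2 + (88 - v) = 90 - v)
J(209, -152) + d(115) = (90 - 1*209) + 197 = (90 - 209) + 197 = -119 + 197 = 78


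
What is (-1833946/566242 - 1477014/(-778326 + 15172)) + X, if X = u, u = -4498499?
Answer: -69426294608611251/15433208831 ≈ -4.4985e+6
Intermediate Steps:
X = -4498499
(-1833946/566242 - 1477014/(-778326 + 15172)) + X = (-1833946/566242 - 1477014/(-778326 + 15172)) - 4498499 = (-1833946*1/566242 - 1477014/(-763154)) - 4498499 = (-916973/283121 - 1477014*(-1/763154)) - 4498499 = (-916973/283121 + 105501/54511) - 4498499 = -20115566582/15433208831 - 4498499 = -69426294608611251/15433208831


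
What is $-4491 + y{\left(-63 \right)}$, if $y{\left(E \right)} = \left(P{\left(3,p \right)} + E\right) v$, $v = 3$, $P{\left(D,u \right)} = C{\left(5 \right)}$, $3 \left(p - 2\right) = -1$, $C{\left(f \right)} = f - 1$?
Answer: $-4668$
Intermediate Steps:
$C{\left(f \right)} = -1 + f$ ($C{\left(f \right)} = f - 1 = -1 + f$)
$p = \frac{5}{3}$ ($p = 2 + \frac{1}{3} \left(-1\right) = 2 - \frac{1}{3} = \frac{5}{3} \approx 1.6667$)
$P{\left(D,u \right)} = 4$ ($P{\left(D,u \right)} = -1 + 5 = 4$)
$y{\left(E \right)} = 12 + 3 E$ ($y{\left(E \right)} = \left(4 + E\right) 3 = 12 + 3 E$)
$-4491 + y{\left(-63 \right)} = -4491 + \left(12 + 3 \left(-63\right)\right) = -4491 + \left(12 - 189\right) = -4491 - 177 = -4668$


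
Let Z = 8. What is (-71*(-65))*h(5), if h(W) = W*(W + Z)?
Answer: 299975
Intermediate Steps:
h(W) = W*(8 + W) (h(W) = W*(W + 8) = W*(8 + W))
(-71*(-65))*h(5) = (-71*(-65))*(5*(8 + 5)) = 4615*(5*13) = 4615*65 = 299975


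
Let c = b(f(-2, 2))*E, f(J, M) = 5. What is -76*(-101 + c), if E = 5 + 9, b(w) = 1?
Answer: 6612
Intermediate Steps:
E = 14
c = 14 (c = 1*14 = 14)
-76*(-101 + c) = -76*(-101 + 14) = -76*(-87) = 6612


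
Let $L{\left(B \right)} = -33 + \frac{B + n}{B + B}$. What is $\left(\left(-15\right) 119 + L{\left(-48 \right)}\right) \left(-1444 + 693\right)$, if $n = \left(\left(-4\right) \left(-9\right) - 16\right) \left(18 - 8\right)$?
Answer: $\frac{16398085}{12} \approx 1.3665 \cdot 10^{6}$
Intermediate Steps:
$n = 200$ ($n = \left(36 - 16\right) 10 = 20 \cdot 10 = 200$)
$L{\left(B \right)} = -33 + \frac{200 + B}{2 B}$ ($L{\left(B \right)} = -33 + \frac{B + 200}{B + B} = -33 + \frac{200 + B}{2 B}$)
$\left(\left(-15\right) 119 + L{\left(-48 \right)}\right) \left(-1444 + 693\right) = \left(\left(-15\right) 119 - \left(\frac{65}{2} - \frac{100}{-48}\right)\right) \left(-1444 + 693\right) = \left(-1785 + \left(- \frac{65}{2} + 100 \left(- \frac{1}{48}\right)\right)\right) \left(-751\right) = \left(-1785 - \frac{415}{12}\right) \left(-751\right) = \left(- \frac{21835}{12}\right) \left(-751\right) = \frac{16398085}{12}$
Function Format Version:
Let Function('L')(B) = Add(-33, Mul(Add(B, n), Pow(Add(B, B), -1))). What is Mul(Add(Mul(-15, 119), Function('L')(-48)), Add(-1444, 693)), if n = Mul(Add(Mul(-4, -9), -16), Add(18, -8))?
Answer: Rational(16398085, 12) ≈ 1.3665e+6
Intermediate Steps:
n = 200 (n = Mul(Add(36, -16), 10) = Mul(20, 10) = 200)
Function('L')(B) = Add(-33, Mul(Rational(1, 2), Pow(B, -1), Add(200, B))) (Function('L')(B) = Add(-33, Mul(Add(B, 200), Pow(Add(B, B), -1))) = Add(-33, Mul(Add(200, B), Pow(Mul(2, B), -1))) = Add(-33, Mul(Add(200, B), Mul(Rational(1, 2), Pow(B, -1)))) = Add(-33, Mul(Rational(1, 2), Pow(B, -1), Add(200, B))))
Mul(Add(Mul(-15, 119), Function('L')(-48)), Add(-1444, 693)) = Mul(Add(Mul(-15, 119), Add(Rational(-65, 2), Mul(100, Pow(-48, -1)))), Add(-1444, 693)) = Mul(Add(-1785, Add(Rational(-65, 2), Mul(100, Rational(-1, 48)))), -751) = Mul(Add(-1785, Add(Rational(-65, 2), Rational(-25, 12))), -751) = Mul(Add(-1785, Rational(-415, 12)), -751) = Mul(Rational(-21835, 12), -751) = Rational(16398085, 12)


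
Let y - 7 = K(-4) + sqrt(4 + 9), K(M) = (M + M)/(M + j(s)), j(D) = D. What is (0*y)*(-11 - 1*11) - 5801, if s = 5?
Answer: -5801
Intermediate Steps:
K(M) = 2*M/(5 + M) (K(M) = (M + M)/(M + 5) = (2*M)/(5 + M) = 2*M/(5 + M))
y = -1 + sqrt(13) (y = 7 + (2*(-4)/(5 - 4) + sqrt(4 + 9)) = 7 + (2*(-4)/1 + sqrt(13)) = 7 + (2*(-4)*1 + sqrt(13)) = 7 + (-8 + sqrt(13)) = -1 + sqrt(13) ≈ 2.6056)
(0*y)*(-11 - 1*11) - 5801 = (0*(-1 + sqrt(13)))*(-11 - 1*11) - 5801 = 0*(-11 - 11) - 5801 = 0*(-22) - 5801 = 0 - 5801 = -5801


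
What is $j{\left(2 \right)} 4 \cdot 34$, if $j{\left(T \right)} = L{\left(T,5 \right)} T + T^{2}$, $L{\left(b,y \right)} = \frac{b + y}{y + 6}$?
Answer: $\frac{7888}{11} \approx 717.09$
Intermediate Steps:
$L{\left(b,y \right)} = \frac{b + y}{6 + y}$
$j{\left(T \right)} = T^{2} + T \left(\frac{5}{11} + \frac{T}{11}\right)$ ($j{\left(T \right)} = \frac{T + 5}{6 + 5} T + T^{2} = \frac{5 + T}{11} T + T^{2} = \left(\frac{5}{11} + \frac{T}{11}\right) T + T^{2} = T \left(\frac{5}{11} + \frac{T}{11}\right) + T^{2} = T^{2} + T \left(\frac{5}{11} + \frac{T}{11}\right)$)
$j{\left(2 \right)} 4 \cdot 34 = \frac{1}{11} \cdot 2 \left(5 + 12 \cdot 2\right) 4 \cdot 34 = \frac{1}{11} \cdot 2 \left(5 + 24\right) 4 \cdot 34 = \frac{1}{11} \cdot 2 \cdot 29 \cdot 4 \cdot 34 = \frac{58}{11} \cdot 4 \cdot 34 = \frac{232}{11} \cdot 34 = \frac{7888}{11}$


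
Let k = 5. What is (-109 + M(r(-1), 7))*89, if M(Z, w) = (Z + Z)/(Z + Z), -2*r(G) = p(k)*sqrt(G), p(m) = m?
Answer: -9612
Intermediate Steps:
r(G) = -5*sqrt(G)/2
M(Z, w) = 1 (M(Z, w) = (2*Z)/((2*Z)) = (2*Z)*(1/(2*Z)) = 1)
(-109 + M(r(-1), 7))*89 = (-109 + 1)*89 = -108*89 = -9612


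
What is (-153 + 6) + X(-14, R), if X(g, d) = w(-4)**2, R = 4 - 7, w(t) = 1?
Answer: -146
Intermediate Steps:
R = -3
X(g, d) = 1 (X(g, d) = 1**2 = 1)
(-153 + 6) + X(-14, R) = (-153 + 6) + 1 = -147 + 1 = -146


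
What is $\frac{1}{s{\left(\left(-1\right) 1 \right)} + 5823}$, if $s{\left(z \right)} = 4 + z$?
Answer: $\frac{1}{5826} \approx 0.00017164$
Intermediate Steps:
$\frac{1}{s{\left(\left(-1\right) 1 \right)} + 5823} = \frac{1}{\left(4 - 1\right) + 5823} = \frac{1}{3 + 5823} = \frac{1}{5826}$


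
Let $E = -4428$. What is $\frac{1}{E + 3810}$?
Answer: $- \frac{1}{618} \approx -0.0016181$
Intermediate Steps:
$\frac{1}{E + 3810} = \frac{1}{-4428 + 3810} = \frac{1}{-618} = - \frac{1}{618}$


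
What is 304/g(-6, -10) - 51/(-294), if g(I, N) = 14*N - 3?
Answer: -27361/14014 ≈ -1.9524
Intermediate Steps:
g(I, N) = -3 + 14*N
304/g(-6, -10) - 51/(-294) = 304/(-3 + 14*(-10)) - 51/(-294) = 304/(-3 - 140) - 51*(-1/294) = 304/(-143) + 17/98 = 304*(-1/143) + 17/98 = -304/143 + 17/98 = -27361/14014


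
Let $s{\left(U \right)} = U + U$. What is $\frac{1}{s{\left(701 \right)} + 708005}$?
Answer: $\frac{1}{709407} \approx 1.4096 \cdot 10^{-6}$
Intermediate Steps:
$s{\left(U \right)} = 2 U$
$\frac{1}{s{\left(701 \right)} + 708005} = \frac{1}{2 \cdot 701 + 708005} = \frac{1}{1402 + 708005} = \frac{1}{709407}$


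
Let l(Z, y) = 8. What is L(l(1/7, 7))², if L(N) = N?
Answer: 64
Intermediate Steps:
L(l(1/7, 7))² = 8² = 64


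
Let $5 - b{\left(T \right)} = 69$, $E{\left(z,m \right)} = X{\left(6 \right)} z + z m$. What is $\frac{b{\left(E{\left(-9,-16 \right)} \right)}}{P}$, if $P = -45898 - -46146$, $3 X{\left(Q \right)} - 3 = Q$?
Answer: $- \frac{8}{31} \approx -0.25806$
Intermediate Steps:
$X{\left(Q \right)} = 1 + \frac{Q}{3}$
$E{\left(z,m \right)} = 3 z + m z$ ($E{\left(z,m \right)} = \left(1 + \frac{1}{3} \cdot 6\right) z + z m = \left(1 + 2\right) z + m z = 3 z + m z$)
$b{\left(T \right)} = -64$ ($b{\left(T \right)} = 5 - 69 = -64$)
$P = 248$ ($P = -45898 + 46146 = 248$)
$\frac{b{\left(E{\left(-9,-16 \right)} \right)}}{P} = - \frac{64}{248} = \left(-64\right) \frac{1}{248} = - \frac{8}{31}$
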